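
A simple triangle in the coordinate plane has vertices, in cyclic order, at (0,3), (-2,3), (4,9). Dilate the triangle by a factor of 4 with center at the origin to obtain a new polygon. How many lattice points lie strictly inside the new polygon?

Using the shoelace formula, 2A = |[0·3 − (-2)·3] + [(-2)·9 − 4·3] + [4·3 − 0·9]| = 12, so the area is 6.
Summing gcd(|Δx|,|Δy|) over the edges gives the boundary count: gcd(2,0) + gcd(6,6) + gcd(4,6) = 2+6+2 = 10.
Scaling by 4 multiplies the area by 4² = 16 (so the new area is 96) and multiplies the boundary lattice-point count by 4, giving 40.
By Pick's theorem, the interior count of the dilated polygon is 96 − 40/2 + 1 = 77.

77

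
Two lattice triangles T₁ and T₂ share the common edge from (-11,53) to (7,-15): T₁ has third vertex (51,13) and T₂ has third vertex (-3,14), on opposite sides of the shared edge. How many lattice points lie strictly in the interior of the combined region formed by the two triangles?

The union is the simple quadrilateral with vertices (-11,53), (51,13), (7,-15), (-3,14) in order.
The shoelace formula gives twice the area as |((-11)·13 − 51·53) + (51·(-15) − 7·13) + (7·14 − (-3)·(-15)) + ((-3)·53 − (-11)·14)| = 3654, so the area is 1827.
The number of boundary lattice points is Σ gcd(|Δx|,|Δy|) = gcd(62,40) + gcd(44,28) + gcd(10,29) + gcd(8,39) = 2+4+1+1 = 8.
By Pick's theorem I = A − B/2 + 1 = 1827 − 8/2 + 1 = 1824.

1824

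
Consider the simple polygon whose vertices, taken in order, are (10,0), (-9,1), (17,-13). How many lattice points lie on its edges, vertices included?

4

The number of boundary lattice points is Σ gcd(|Δx|,|Δy|) = gcd(19,1) + gcd(26,14) + gcd(7,13) = 1+2+1 = 4.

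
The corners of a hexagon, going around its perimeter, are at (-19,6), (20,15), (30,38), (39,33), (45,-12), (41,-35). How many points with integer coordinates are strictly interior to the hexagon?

2017

The shoelace formula gives twice the area as |((-19)·15 − 20·6) + (20·38 − 30·15) + (30·33 − 39·38) + (39·(-12) − 45·33) + (45·(-35) − 41·(-12)) + (41·6 − (-19)·(-35))| = 4042, so the area is 2021.
Along each edge there are gcd(|Δx|,|Δy|)+1 lattice points, so counting each shared vertex once the boundary has gcd(39,9) + gcd(10,23) + gcd(9,5) + gcd(6,45) + gcd(4,23) + gcd(60,41) = 3+1+1+3+1+1 = 10.
Pick's theorem gives I = A − B/2 + 1 = 2021 − 10/2 + 1 = 2017.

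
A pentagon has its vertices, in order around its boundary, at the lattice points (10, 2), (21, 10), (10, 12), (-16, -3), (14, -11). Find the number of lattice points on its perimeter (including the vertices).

6

The number of boundary lattice points is Σ gcd(|Δx|,|Δy|) = gcd(11,8) + gcd(11,2) + gcd(26,15) + gcd(30,8) + gcd(4,13) = 1+1+1+2+1 = 6.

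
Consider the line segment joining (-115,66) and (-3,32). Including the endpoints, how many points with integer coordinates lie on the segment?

3

The number of lattice points on a segment between lattice points is gcd(|Δx|,|Δy|) + 1 = gcd(112,34) + 1 = 2 + 1 = 3.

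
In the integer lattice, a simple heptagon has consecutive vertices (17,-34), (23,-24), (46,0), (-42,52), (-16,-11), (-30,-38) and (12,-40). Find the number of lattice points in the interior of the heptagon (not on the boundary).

3680

The shoelace formula gives twice the area as |[17·(-24) − 23·(-34)] + [23·0 − 46·(-24)] + [46·52 − (-42)·0] + [(-42)·(-11) − (-16)·52] + [(-16)·(-38) − (-30)·(-11)] + [(-30)·(-40) − 12·(-38)] + [12·(-34) − 17·(-40)]| = 7370, so the area is 3685.
Summing gcd(|Δx|,|Δy|) over the edges gives the boundary count: gcd(6,10) + gcd(23,24) + gcd(88,52) + gcd(26,63) + gcd(14,27) + gcd(42,2) + gcd(5,6) = 2+1+4+1+1+2+1 = 12.
By Pick's theorem A = I + B/2 − 1, so I = 3685 − 12/2 + 1 = 3680.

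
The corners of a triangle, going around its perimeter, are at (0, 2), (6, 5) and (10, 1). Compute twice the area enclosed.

The shoelace formula gives twice the area as |[0·5 − 6·2] + [6·1 − 10·5] + [10·2 − 0·1]| = 36, so the area is 18.

36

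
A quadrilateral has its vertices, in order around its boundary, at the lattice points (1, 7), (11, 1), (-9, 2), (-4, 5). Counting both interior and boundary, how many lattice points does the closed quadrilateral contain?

61

By the shoelace formula, twice the signed area is |[1·1 − 11·7] + [11·2 − (-9)·1] + [(-9)·5 − (-4)·2] + [(-4)·7 − 1·5]| = 115, so the area is 115/2.
Along each edge there are gcd(|Δx|,|Δy|)+1 lattice points, so counting each shared vertex once the boundary has gcd(10,6) + gcd(20,1) + gcd(5,3) + gcd(5,2) = 2+1+1+1 = 5.
Pick's theorem gives I = A − B/2 + 1 = 115/2 − 5/2 + 1 = 56, so the closed region contains I + B = 56 + 5 = 61 lattice points.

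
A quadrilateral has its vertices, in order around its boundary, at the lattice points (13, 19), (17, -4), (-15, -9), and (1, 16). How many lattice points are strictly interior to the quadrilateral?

502

By the shoelace formula, twice the signed area is |(13·(-4) − 17·19) + (17·(-9) − (-15)·(-4)) + ((-15)·16 − 1·(-9)) + (1·19 − 13·16)| = 1008, so the area is 504.
Summing gcd(|Δx|,|Δy|) over the edges gives the boundary count: gcd(4,23) + gcd(32,5) + gcd(16,25) + gcd(12,3) = 1+1+1+3 = 6.
By Pick's theorem A = I + B/2 − 1, so I = 504 − 6/2 + 1 = 502.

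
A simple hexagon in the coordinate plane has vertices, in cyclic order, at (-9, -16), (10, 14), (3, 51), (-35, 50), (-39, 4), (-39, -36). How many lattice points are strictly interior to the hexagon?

The shoelace formula gives twice the area as |[(-9)·14 − 10·(-16)] + [10·51 − 3·14] + [3·50 − (-35)·51] + [(-35)·4 − (-39)·50] + [(-39)·(-36) − (-39)·4] + [(-39)·(-16) − (-9)·(-36)]| = 6107, so the area is 6107/2.
Summing gcd(|Δx|,|Δy|) over the edges gives the boundary count: gcd(19,30) + gcd(7,37) + gcd(38,1) + gcd(4,46) + gcd(0,40) + gcd(30,20) = 1+1+1+2+40+10 = 55.
By Pick's theorem A = I + B/2 − 1, so I = 6107/2 − 55/2 + 1 = 3027.

3027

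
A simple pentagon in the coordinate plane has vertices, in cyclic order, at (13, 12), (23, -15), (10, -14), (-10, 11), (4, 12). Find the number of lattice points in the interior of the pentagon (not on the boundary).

Using the shoelace formula, 2A = |[13·(-15) − 23·12] + [23·(-14) − 10·(-15)] + [10·11 − (-10)·(-14)] + [(-10)·12 − 4·11] + [4·12 − 13·12]| = 945, so the area is 945/2.
Along each edge there are gcd(|Δx|,|Δy|)+1 lattice points, so counting each shared vertex once the boundary has gcd(10,27) + gcd(13,1) + gcd(20,25) + gcd(14,1) + gcd(9,0) = 1+1+5+1+9 = 17.
By Pick's theorem A = I + B/2 − 1, so I = 945/2 − 17/2 + 1 = 465.

465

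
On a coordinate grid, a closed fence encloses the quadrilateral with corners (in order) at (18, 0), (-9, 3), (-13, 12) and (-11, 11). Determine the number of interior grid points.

110

Using the shoelace formula, 2A = |(18·3 − (-9)·0) + ((-9)·12 − (-13)·3) + ((-13)·11 − (-11)·12) + ((-11)·0 − 18·11)| = 224, so the area is 112.
Along each edge there are gcd(|Δx|,|Δy|)+1 lattice points, so counting each shared vertex once the boundary has gcd(27,3) + gcd(4,9) + gcd(2,1) + gcd(29,11) = 3+1+1+1 = 6.
By Pick's theorem A = I + B/2 − 1, so I = 112 − 6/2 + 1 = 110.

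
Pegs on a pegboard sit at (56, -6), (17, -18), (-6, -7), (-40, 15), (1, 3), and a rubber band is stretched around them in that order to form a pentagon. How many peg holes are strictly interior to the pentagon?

903

The shoelace formula gives twice the area as |[56·(-18) − 17·(-6)] + [17·(-7) − (-6)·(-18)] + [(-6)·15 − (-40)·(-7)] + [(-40)·3 − 1·15] + [1·(-6) − 56·3]| = 1812, so the area is 906.
The number of boundary lattice points is Σ gcd(|Δx|,|Δy|) = gcd(39,12) + gcd(23,11) + gcd(34,22) + gcd(41,12) + gcd(55,9) = 3+1+2+1+1 = 8.
By Pick's theorem A = I + B/2 − 1, so I = 906 − 8/2 + 1 = 903.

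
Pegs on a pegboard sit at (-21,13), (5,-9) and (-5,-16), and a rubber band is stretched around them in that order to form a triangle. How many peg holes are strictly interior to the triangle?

200

By the shoelace formula, twice the signed area is |((-21)·(-9) − 5·13) + (5·(-16) − (-5)·(-9)) + ((-5)·13 − (-21)·(-16))| = 402, so the area is 201.
The number of boundary lattice points is Σ gcd(|Δx|,|Δy|) = gcd(26,22) + gcd(10,7) + gcd(16,29) = 2+1+1 = 4.
Pick's theorem gives I = A − B/2 + 1 = 201 − 4/2 + 1 = 200.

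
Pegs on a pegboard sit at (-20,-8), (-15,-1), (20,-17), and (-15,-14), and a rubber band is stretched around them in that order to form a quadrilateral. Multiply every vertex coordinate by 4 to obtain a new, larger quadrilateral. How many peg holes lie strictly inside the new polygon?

Using the shoelace formula, 2A = |((-20)·(-1) − (-15)·(-8)) + ((-15)·(-17) − 20·(-1)) + (20·(-14) − (-15)·(-17)) + ((-15)·(-8) − (-20)·(-14))| = 520, so the area is 260.
The number of boundary lattice points is Σ gcd(|Δx|,|Δy|) = gcd(5,7) + gcd(35,16) + gcd(35,3) + gcd(5,6) = 1+1+1+1 = 4.
Scaling by 4 multiplies the area by 4² = 16 (so the new area is 4160) and multiplies the boundary lattice-point count by 4, giving 16.
By Pick's theorem, the interior count of the dilated polygon is 4160 − 16/2 + 1 = 4153.

4153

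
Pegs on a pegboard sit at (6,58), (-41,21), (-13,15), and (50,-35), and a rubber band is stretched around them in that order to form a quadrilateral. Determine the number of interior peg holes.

The shoelace formula gives twice the area as |[6·21 − (-41)·58] + [(-41)·15 − (-13)·21] + [(-13)·(-35) − 50·15] + [50·58 − 6·(-35)]| = 4977, so the area is 2488.5.
Along each edge there are gcd(|Δx|,|Δy|)+1 lattice points, so counting each shared vertex once the boundary has gcd(47,37) + gcd(28,6) + gcd(63,50) + gcd(44,93) = 1+2+1+1 = 5.
By Pick's theorem A = I + B/2 − 1, so I = 2488.5 − 5/2 + 1 = 2487.

2487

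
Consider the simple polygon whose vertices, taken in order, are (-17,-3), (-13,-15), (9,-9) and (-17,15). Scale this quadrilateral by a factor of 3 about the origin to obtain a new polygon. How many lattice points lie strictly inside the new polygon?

The shoelace formula gives twice the area as |[(-17)·(-15) − (-13)·(-3)] + [(-13)·(-9) − 9·(-15)] + [9·15 − (-17)·(-9)] + [(-17)·(-3) − (-17)·15]| = 756, so the area is 378.
The number of boundary lattice points is Σ gcd(|Δx|,|Δy|) = gcd(4,12) + gcd(22,6) + gcd(26,24) + gcd(0,18) = 4+2+2+18 = 26.
Scaling by 3 multiplies the area by 3² = 9 (so the new area is 3402) and multiplies the boundary lattice-point count by 3, giving 78.
By Pick's theorem, the interior count of the dilated polygon is 3402 − 78/2 + 1 = 3364.

3364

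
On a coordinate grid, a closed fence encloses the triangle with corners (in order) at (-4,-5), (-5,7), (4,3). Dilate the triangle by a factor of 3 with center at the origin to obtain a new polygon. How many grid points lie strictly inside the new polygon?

454

By the shoelace formula, twice the signed area is |[(-4)·7 − (-5)·(-5)] + [(-5)·3 − 4·7] + [4·(-5) − (-4)·3]| = 104, so the area is 52.
Summing gcd(|Δx|,|Δy|) over the edges gives the boundary count: gcd(1,12) + gcd(9,4) + gcd(8,8) = 1+1+8 = 10.
Scaling by 3 multiplies the area by 3² = 9 (so the new area is 468) and multiplies the boundary lattice-point count by 3, giving 30.
By Pick's theorem, the interior count of the dilated polygon is 468 − 30/2 + 1 = 454.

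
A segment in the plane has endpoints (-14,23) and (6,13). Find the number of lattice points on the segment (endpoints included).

The number of lattice points on a segment between lattice points is gcd(|Δx|,|Δy|) + 1 = gcd(20,10) + 1 = 10 + 1 = 11.

11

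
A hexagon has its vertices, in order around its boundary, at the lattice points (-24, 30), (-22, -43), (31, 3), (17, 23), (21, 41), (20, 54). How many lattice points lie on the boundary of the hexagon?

Along each edge there are gcd(|Δx|,|Δy|)+1 lattice points, so counting each shared vertex once the boundary has gcd(2,73) + gcd(53,46) + gcd(14,20) + gcd(4,18) + gcd(1,13) + gcd(44,24) = 1+1+2+2+1+4 = 11.

11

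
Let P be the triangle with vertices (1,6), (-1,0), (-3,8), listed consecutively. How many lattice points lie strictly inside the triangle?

Using the shoelace formula, 2A = |(1·0 − (-1)·6) + ((-1)·8 − (-3)·0) + ((-3)·6 − 1·8)| = 28, so the area is 14.
Along each edge there are gcd(|Δx|,|Δy|)+1 lattice points, so counting each shared vertex once the boundary has gcd(2,6) + gcd(2,8) + gcd(4,2) = 2+2+2 = 6.
By Pick's theorem A = I + B/2 − 1, so I = 14 − 6/2 + 1 = 12.

12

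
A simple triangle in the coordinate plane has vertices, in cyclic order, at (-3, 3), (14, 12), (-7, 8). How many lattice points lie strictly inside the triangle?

60

Using the shoelace formula, 2A = |[(-3)·12 − 14·3] + [14·8 − (-7)·12] + [(-7)·3 − (-3)·8]| = 121, so the area is 121/2.
Summing gcd(|Δx|,|Δy|) over the edges gives the boundary count: gcd(17,9) + gcd(21,4) + gcd(4,5) = 1+1+1 = 3.
By Pick's theorem A = I + B/2 − 1, so I = 121/2 − 3/2 + 1 = 60.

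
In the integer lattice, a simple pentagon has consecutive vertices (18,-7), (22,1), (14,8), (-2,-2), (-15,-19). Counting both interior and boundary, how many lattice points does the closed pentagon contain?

Using the shoelace formula, 2A = |(18·1 − 22·(-7)) + (22·8 − 14·1) + (14·(-2) − (-2)·8) + ((-2)·(-19) − (-15)·(-2)) + ((-15)·(-7) − 18·(-19))| = 777, so the area is 388.5.
The number of boundary lattice points is Σ gcd(|Δx|,|Δy|) = gcd(4,8) + gcd(8,7) + gcd(16,10) + gcd(13,17) + gcd(33,12) = 4+1+2+1+3 = 11.
Pick's theorem gives I = A − B/2 + 1 = 388.5 − 11/2 + 1 = 384, so the closed region contains I + B = 384 + 11 = 395 lattice points.

395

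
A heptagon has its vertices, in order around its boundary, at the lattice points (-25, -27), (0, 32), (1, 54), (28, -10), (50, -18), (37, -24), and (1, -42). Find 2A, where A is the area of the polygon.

5499

The shoelace formula gives twice the area as |((-25)·32 − 0·(-27)) + (0·54 − 1·32) + (1·(-10) − 28·54) + (28·(-18) − 50·(-10)) + (50·(-24) − 37·(-18)) + (37·(-42) − 1·(-24)) + (1·(-27) − (-25)·(-42))| = 5499, so the area is 5499/2.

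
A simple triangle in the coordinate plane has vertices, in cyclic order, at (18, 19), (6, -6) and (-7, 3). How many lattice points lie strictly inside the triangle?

The shoelace formula gives twice the area as |(18·(-6) − 6·19) + (6·3 − (-7)·(-6)) + ((-7)·19 − 18·3)| = 433, so the area is 433/2.
The number of boundary lattice points is Σ gcd(|Δx|,|Δy|) = gcd(12,25) + gcd(13,9) + gcd(25,16) = 1+1+1 = 3.
By Pick's theorem A = I + B/2 − 1, so I = 433/2 − 3/2 + 1 = 216.

216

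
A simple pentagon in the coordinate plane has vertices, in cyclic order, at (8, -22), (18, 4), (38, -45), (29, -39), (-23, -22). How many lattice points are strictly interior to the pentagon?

Using the shoelace formula, 2A = |[8·4 − 18·(-22)] + [18·(-45) − 38·4] + [38·(-39) − 29·(-45)] + [29·(-22) − (-23)·(-39)] + [(-23)·(-22) − 8·(-22)]| = 1564, so the area is 782.
Along each edge there are gcd(|Δx|,|Δy|)+1 lattice points, so counting each shared vertex once the boundary has gcd(10,26) + gcd(20,49) + gcd(9,6) + gcd(52,17) + gcd(31,0) = 2+1+3+1+31 = 38.
Pick's theorem gives I = A − B/2 + 1 = 782 − 38/2 + 1 = 764.

764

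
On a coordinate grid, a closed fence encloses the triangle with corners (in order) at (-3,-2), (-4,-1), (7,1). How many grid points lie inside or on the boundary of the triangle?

9

The shoelace formula gives twice the area as |((-3)·(-1) − (-4)·(-2)) + ((-4)·1 − 7·(-1)) + (7·(-2) − (-3)·1)| = 13, so the area is 6.5.
The number of boundary lattice points is Σ gcd(|Δx|,|Δy|) = gcd(1,1) + gcd(11,2) + gcd(10,3) = 1+1+1 = 3.
Pick's theorem gives I = A − B/2 + 1 = 6.5 − 3/2 + 1 = 6, so the closed region contains I + B = 6 + 3 = 9 lattice points.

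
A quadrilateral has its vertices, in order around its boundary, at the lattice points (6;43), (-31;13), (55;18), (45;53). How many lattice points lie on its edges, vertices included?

Along each edge there are gcd(|Δx|,|Δy|)+1 lattice points, so counting each shared vertex once the boundary has gcd(37,30) + gcd(86,5) + gcd(10,35) + gcd(39,10) = 1+1+5+1 = 8.

8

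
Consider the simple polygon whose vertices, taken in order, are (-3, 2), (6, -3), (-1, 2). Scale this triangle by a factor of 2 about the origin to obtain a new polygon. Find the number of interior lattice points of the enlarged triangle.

Using the shoelace formula, 2A = |[(-3)·(-3) − 6·2] + [6·2 − (-1)·(-3)] + [(-1)·2 − (-3)·2]| = 10, so the area is 5.
The number of boundary lattice points is Σ gcd(|Δx|,|Δy|) = gcd(9,5) + gcd(7,5) + gcd(2,0) = 1+1+2 = 4.
Scaling by 2 multiplies the area by 2² = 4 (so the new area is 20) and multiplies the boundary lattice-point count by 2, giving 8.
By Pick's theorem, the interior count of the dilated polygon is 20 − 8/2 + 1 = 17.

17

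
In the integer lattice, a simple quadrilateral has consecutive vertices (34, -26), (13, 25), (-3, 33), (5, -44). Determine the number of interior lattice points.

1507

Using the shoelace formula, 2A = |[34·25 − 13·(-26)] + [13·33 − (-3)·25] + [(-3)·(-44) − 5·33] + [5·(-26) − 34·(-44)]| = 3025, so the area is 1512.5.
The number of boundary lattice points is Σ gcd(|Δx|,|Δy|) = gcd(21,51) + gcd(16,8) + gcd(8,77) + gcd(29,18) = 3+8+1+1 = 13.
By Pick's theorem A = I + B/2 − 1, so I = 1512.5 − 13/2 + 1 = 1507.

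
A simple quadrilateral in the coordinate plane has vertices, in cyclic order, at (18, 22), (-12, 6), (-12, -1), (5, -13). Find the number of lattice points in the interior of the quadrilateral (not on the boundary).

Using the shoelace formula, 2A = |[18·6 − (-12)·22] + [(-12)·(-1) − (-12)·6] + [(-12)·(-13) − 5·(-1)] + [5·22 − 18·(-13)]| = 961, so the area is 961/2.
Summing gcd(|Δx|,|Δy|) over the edges gives the boundary count: gcd(30,16) + gcd(0,7) + gcd(17,12) + gcd(13,35) = 2+7+1+1 = 11.
Pick's theorem gives I = A − B/2 + 1 = 961/2 − 11/2 + 1 = 476.

476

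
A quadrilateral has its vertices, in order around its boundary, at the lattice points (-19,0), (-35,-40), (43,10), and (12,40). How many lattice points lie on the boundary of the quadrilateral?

12

Along each edge there are gcd(|Δx|,|Δy|)+1 lattice points, so counting each shared vertex once the boundary has gcd(16,40) + gcd(78,50) + gcd(31,30) + gcd(31,40) = 8+2+1+1 = 12.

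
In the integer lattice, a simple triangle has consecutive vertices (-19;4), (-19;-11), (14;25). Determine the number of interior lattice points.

The shoelace formula gives twice the area as |((-19)·(-11) − (-19)·4) + ((-19)·25 − 14·(-11)) + (14·4 − (-19)·25)| = 495, so the area is 495/2.
Along each edge there are gcd(|Δx|,|Δy|)+1 lattice points, so counting each shared vertex once the boundary has gcd(0,15) + gcd(33,36) + gcd(33,21) = 15+3+3 = 21.
Pick's theorem gives I = A − B/2 + 1 = 495/2 − 21/2 + 1 = 238.

238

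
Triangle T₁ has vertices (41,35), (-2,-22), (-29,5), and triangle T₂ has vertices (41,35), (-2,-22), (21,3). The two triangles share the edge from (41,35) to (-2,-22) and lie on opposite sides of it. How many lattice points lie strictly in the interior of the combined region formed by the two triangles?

The union is the simple quadrilateral with vertices (41,35), (-29,5), (-2,-22), (21,3) in order.
Using the shoelace formula, 2A = |[41·5 − (-29)·35] + [(-29)·(-22) − (-2)·5] + [(-2)·3 − 21·(-22)] + [21·35 − 41·3]| = 2936, so the area is 1468.
Along each edge there are gcd(|Δx|,|Δy|)+1 lattice points, so counting each shared vertex once the boundary has gcd(70,30) + gcd(27,27) + gcd(23,25) + gcd(20,32) = 10+27+1+4 = 42.
By Pick's theorem I = A − B/2 + 1 = 1468 − 42/2 + 1 = 1448.

1448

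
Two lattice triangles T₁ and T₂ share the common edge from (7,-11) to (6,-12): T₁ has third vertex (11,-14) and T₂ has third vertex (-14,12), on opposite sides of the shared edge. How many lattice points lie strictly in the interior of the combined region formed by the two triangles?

23

The union is the simple quadrilateral with vertices (7,-11), (11,-14), (6,-12), (-14,12) in order.
By the shoelace formula, twice the signed area is |[7·(-14) − 11·(-11)] + [11·(-12) − 6·(-14)] + [6·12 − (-14)·(-12)] + [(-14)·(-11) − 7·12]| = 51, so the area is 51/2.
The number of boundary lattice points is Σ gcd(|Δx|,|Δy|) = gcd(4,3) + gcd(5,2) + gcd(20,24) + gcd(21,23) = 1+1+4+1 = 7.
By Pick's theorem I = A − B/2 + 1 = 51/2 − 7/2 + 1 = 23.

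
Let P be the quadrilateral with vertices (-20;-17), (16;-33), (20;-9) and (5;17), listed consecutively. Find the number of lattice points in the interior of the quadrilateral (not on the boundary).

1040

Using the shoelace formula, 2A = |[(-20)·(-33) − 16·(-17)] + [16·(-9) − 20·(-33)] + [20·17 − 5·(-9)] + [5·(-17) − (-20)·17]| = 2088, so the area is 1044.
Along each edge there are gcd(|Δx|,|Δy|)+1 lattice points, so counting each shared vertex once the boundary has gcd(36,16) + gcd(4,24) + gcd(15,26) + gcd(25,34) = 4+4+1+1 = 10.
By Pick's theorem A = I + B/2 − 1, so I = 1044 − 10/2 + 1 = 1040.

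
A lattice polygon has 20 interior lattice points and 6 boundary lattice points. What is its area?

22

By Pick's theorem, A = I + B/2 − 1 = 20 + 6/2 − 1 = 22.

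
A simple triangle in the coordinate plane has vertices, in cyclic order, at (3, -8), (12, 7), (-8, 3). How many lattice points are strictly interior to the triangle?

Using the shoelace formula, 2A = |(3·7 − 12·(-8)) + (12·3 − (-8)·7) + ((-8)·(-8) − 3·3)| = 264, so the area is 132.
The number of boundary lattice points is Σ gcd(|Δx|,|Δy|) = gcd(9,15) + gcd(20,4) + gcd(11,11) = 3+4+11 = 18.
Pick's theorem gives I = A − B/2 + 1 = 132 − 18/2 + 1 = 124.

124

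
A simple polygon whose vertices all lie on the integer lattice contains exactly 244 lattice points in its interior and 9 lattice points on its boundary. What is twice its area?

Pick's theorem states A = I + B/2 − 1, so A = 244 + 9/2 − 1 = 495/2.
Hence 2A = 495.

495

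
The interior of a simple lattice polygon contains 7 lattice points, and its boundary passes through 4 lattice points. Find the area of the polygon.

By Pick's theorem, A = I + B/2 − 1 = 7 + 4/2 − 1 = 8.

8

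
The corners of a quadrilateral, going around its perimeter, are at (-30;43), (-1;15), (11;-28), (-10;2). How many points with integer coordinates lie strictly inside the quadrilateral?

584

By the shoelace formula, twice the signed area is |((-30)·15 − (-1)·43) + ((-1)·(-28) − 11·15) + (11·2 − (-10)·(-28)) + ((-10)·43 − (-30)·2)| = 1172, so the area is 586.
Summing gcd(|Δx|,|Δy|) over the edges gives the boundary count: gcd(29,28) + gcd(12,43) + gcd(21,30) + gcd(20,41) = 1+1+3+1 = 6.
By Pick's theorem A = I + B/2 − 1, so I = 586 − 6/2 + 1 = 584.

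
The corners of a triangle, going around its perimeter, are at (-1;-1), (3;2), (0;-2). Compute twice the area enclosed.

7

Using the shoelace formula, 2A = |[(-1)·2 − 3·(-1)] + [3·(-2) − 0·2] + [0·(-1) − (-1)·(-2)]| = 7, so the area is 3.5.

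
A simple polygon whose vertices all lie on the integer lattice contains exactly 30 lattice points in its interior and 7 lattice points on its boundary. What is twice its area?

65

By Pick's theorem, A = I + B/2 − 1 = 30 + 7/2 − 1 = 65/2.
Hence 2A = 65.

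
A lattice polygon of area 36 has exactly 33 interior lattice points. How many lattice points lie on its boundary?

8

Pick's theorem gives A = I + B/2 − 1, so B = 2(A − I + 1) = 2(36 − 33 + 1) = 8.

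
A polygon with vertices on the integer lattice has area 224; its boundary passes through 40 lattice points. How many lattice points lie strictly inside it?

205

From Pick's theorem, I = A − B/2 + 1 = 224 − 40/2 + 1 = 205.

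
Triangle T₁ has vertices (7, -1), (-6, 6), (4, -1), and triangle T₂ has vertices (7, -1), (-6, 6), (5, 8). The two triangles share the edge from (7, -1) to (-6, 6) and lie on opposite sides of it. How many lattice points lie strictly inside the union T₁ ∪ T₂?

60

The union is the simple quadrilateral with vertices (7, -1), (4, -1), (-6, 6), (5, 8) in order.
The shoelace formula gives twice the area as |[7·(-1) − 4·(-1)] + [4·6 − (-6)·(-1)] + [(-6)·8 − 5·6] + [5·(-1) − 7·8]| = 124, so the area is 62.
The number of boundary lattice points is Σ gcd(|Δx|,|Δy|) = gcd(3,0) + gcd(10,7) + gcd(11,2) + gcd(2,9) = 3+1+1+1 = 6.
By Pick's theorem I = A − B/2 + 1 = 62 − 6/2 + 1 = 60.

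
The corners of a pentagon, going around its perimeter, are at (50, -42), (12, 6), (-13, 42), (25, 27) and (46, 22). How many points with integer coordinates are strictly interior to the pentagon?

1866

Using the shoelace formula, 2A = |(50·6 − 12·(-42)) + (12·42 − (-13)·6) + ((-13)·27 − 25·42) + (25·22 − 46·27) + (46·(-42) − 50·22)| = 3739, so the area is 3739/2.
The number of boundary lattice points is Σ gcd(|Δx|,|Δy|) = gcd(38,48) + gcd(25,36) + gcd(38,15) + gcd(21,5) + gcd(4,64) = 2+1+1+1+4 = 9.
By Pick's theorem A = I + B/2 − 1, so I = 3739/2 − 9/2 + 1 = 1866.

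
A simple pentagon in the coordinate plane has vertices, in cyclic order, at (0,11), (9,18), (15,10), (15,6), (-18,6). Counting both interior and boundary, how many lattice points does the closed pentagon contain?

191

The shoelace formula gives twice the area as |[0·18 − 9·11] + [9·10 − 15·18] + [15·6 − 15·10] + [15·6 − (-18)·6] + [(-18)·11 − 0·6]| = 339, so the area is 339/2.
Summing gcd(|Δx|,|Δy|) over the edges gives the boundary count: gcd(9,7) + gcd(6,8) + gcd(0,4) + gcd(33,0) + gcd(18,5) = 1+2+4+33+1 = 41.
Pick's theorem gives I = A − B/2 + 1 = 339/2 − 41/2 + 1 = 150, so the closed region contains I + B = 150 + 41 = 191 lattice points.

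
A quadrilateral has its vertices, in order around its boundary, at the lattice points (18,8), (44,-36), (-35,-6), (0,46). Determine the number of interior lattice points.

2479

By the shoelace formula, twice the signed area is |[18·(-36) − 44·8] + [44·(-6) − (-35)·(-36)] + [(-35)·46 − 0·(-6)] + [0·8 − 18·46]| = 4962, so the area is 2481.
Summing gcd(|Δx|,|Δy|) over the edges gives the boundary count: gcd(26,44) + gcd(79,30) + gcd(35,52) + gcd(18,38) = 2+1+1+2 = 6.
By Pick's theorem A = I + B/2 − 1, so I = 2481 − 6/2 + 1 = 2479.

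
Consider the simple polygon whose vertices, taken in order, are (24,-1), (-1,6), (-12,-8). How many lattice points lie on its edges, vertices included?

3

Along each edge there are gcd(|Δx|,|Δy|)+1 lattice points, so counting each shared vertex once the boundary has gcd(25,7) + gcd(11,14) + gcd(36,7) = 1+1+1 = 3.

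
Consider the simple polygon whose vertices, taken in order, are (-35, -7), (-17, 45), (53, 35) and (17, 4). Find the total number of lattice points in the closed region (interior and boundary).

The shoelace formula gives twice the area as |((-35)·45 − (-17)·(-7)) + ((-17)·35 − 53·45) + (53·4 − 17·35) + (17·(-7) − (-35)·4)| = 5036, so the area is 2518.
The number of boundary lattice points is Σ gcd(|Δx|,|Δy|) = gcd(18,52) + gcd(70,10) + gcd(36,31) + gcd(52,11) = 2+10+1+1 = 14.
Pick's theorem gives I = A − B/2 + 1 = 2518 − 14/2 + 1 = 2512, so the closed region contains I + B = 2512 + 14 = 2526 lattice points.

2526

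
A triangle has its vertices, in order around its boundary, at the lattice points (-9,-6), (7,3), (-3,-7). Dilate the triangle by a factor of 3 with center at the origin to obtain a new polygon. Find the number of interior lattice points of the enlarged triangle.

The shoelace formula gives twice the area as |[(-9)·3 − 7·(-6)] + [7·(-7) − (-3)·3] + [(-3)·(-6) − (-9)·(-7)]| = 70, so the area is 35.
Summing gcd(|Δx|,|Δy|) over the edges gives the boundary count: gcd(16,9) + gcd(10,10) + gcd(6,1) = 1+10+1 = 12.
Scaling by 3 multiplies the area by 3² = 9 (so the new area is 315) and multiplies the boundary lattice-point count by 3, giving 36.
By Pick's theorem, the interior count of the dilated polygon is 315 − 36/2 + 1 = 298.

298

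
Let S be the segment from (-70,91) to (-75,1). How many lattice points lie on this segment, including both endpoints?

6

The number of lattice points on a segment between lattice points is gcd(|Δx|,|Δy|) + 1 = gcd(5,90) + 1 = 5 + 1 = 6.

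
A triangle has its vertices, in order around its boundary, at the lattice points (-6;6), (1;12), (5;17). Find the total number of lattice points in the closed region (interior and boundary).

The shoelace formula gives twice the area as |((-6)·12 − 1·6) + (1·17 − 5·12) + (5·6 − (-6)·17)| = 11, so the area is 11/2.
The number of boundary lattice points is Σ gcd(|Δx|,|Δy|) = gcd(7,6) + gcd(4,5) + gcd(11,11) = 1+1+11 = 13.
Pick's theorem gives I = A − B/2 + 1 = 11/2 − 13/2 + 1 = 0, so the closed region contains I + B = 0 + 13 = 13 lattice points.

13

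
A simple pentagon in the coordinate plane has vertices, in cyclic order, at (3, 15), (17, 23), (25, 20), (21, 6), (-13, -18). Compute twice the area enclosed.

1132

The shoelace formula gives twice the area as |[3·23 − 17·15] + [17·20 − 25·23] + [25·6 − 21·20] + [21·(-18) − (-13)·6] + [(-13)·15 − 3·(-18)]| = 1132, so the area is 566.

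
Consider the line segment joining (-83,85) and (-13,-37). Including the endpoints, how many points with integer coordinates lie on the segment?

3

The number of lattice points on a segment between lattice points is gcd(|Δx|,|Δy|) + 1 = gcd(70,122) + 1 = 2 + 1 = 3.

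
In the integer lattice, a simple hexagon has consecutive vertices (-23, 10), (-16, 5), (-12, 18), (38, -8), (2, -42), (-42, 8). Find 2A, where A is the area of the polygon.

By the shoelace formula, twice the signed area is |((-23)·5 − (-16)·10) + ((-16)·18 − (-12)·5) + ((-12)·(-8) − 38·18) + (38·(-42) − 2·(-8)) + (2·8 − (-42)·(-42)) + ((-42)·10 − (-23)·8)| = 4335, so the area is 2167.5.

4335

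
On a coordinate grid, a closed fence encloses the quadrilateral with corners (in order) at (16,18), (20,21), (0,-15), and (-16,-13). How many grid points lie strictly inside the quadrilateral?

By the shoelace formula, twice the signed area is |[16·21 − 20·18] + [20·(-15) − 0·21] + [0·(-13) − (-16)·(-15)] + [(-16)·18 − 16·(-13)]| = 644, so the area is 322.
The number of boundary lattice points is Σ gcd(|Δx|,|Δy|) = gcd(4,3) + gcd(20,36) + gcd(16,2) + gcd(32,31) = 1+4+2+1 = 8.
By Pick's theorem A = I + B/2 − 1, so I = 322 − 8/2 + 1 = 319.

319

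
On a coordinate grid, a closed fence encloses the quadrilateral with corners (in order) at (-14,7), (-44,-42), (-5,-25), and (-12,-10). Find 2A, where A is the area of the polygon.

Using the shoelace formula, 2A = |((-14)·(-42) − (-44)·7) + ((-44)·(-25) − (-5)·(-42)) + ((-5)·(-10) − (-12)·(-25)) + ((-12)·7 − (-14)·(-10))| = 1312, so the area is 656.

1312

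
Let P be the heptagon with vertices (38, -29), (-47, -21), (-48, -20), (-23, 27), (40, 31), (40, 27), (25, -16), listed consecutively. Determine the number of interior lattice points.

Using the shoelace formula, 2A = |[38·(-21) − (-47)·(-29)] + [(-47)·(-20) − (-48)·(-21)] + [(-48)·27 − (-23)·(-20)] + [(-23)·31 − 40·27] + [40·27 − 40·31] + [40·(-16) − 25·27] + [25·(-29) − 38·(-16)]| = 7370, so the area is 3685.
Along each edge there are gcd(|Δx|,|Δy|)+1 lattice points, so counting each shared vertex once the boundary has gcd(85,8) + gcd(1,1) + gcd(25,47) + gcd(63,4) + gcd(0,4) + gcd(15,43) + gcd(13,13) = 1+1+1+1+4+1+13 = 22.
Pick's theorem gives I = A − B/2 + 1 = 3685 − 22/2 + 1 = 3675.

3675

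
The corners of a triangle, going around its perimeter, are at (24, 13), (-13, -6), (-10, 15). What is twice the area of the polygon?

720

By the shoelace formula, twice the signed area is |[24·(-6) − (-13)·13] + [(-13)·15 − (-10)·(-6)] + [(-10)·13 − 24·15]| = 720, so the area is 360.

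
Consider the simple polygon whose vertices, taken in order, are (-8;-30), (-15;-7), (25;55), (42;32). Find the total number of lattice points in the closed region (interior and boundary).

1783

The shoelace formula gives twice the area as |((-8)·(-7) − (-15)·(-30)) + ((-15)·55 − 25·(-7)) + (25·32 − 42·55) + (42·(-30) − (-8)·32)| = 3558, so the area is 1779.
Along each edge there are gcd(|Δx|,|Δy|)+1 lattice points, so counting each shared vertex once the boundary has gcd(7,23) + gcd(40,62) + gcd(17,23) + gcd(50,62) = 1+2+1+2 = 6.
Pick's theorem gives I = A − B/2 + 1 = 1779 − 6/2 + 1 = 1777, so the closed region contains I + B = 1777 + 6 = 1783 lattice points.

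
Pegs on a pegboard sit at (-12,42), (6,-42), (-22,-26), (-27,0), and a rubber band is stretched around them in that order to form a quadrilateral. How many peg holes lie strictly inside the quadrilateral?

1326

By the shoelace formula, twice the signed area is |[(-12)·(-42) − 6·42] + [6·(-26) − (-22)·(-42)] + [(-22)·0 − (-27)·(-26)] + [(-27)·42 − (-12)·0]| = 2664, so the area is 1332.
Summing gcd(|Δx|,|Δy|) over the edges gives the boundary count: gcd(18,84) + gcd(28,16) + gcd(5,26) + gcd(15,42) = 6+4+1+3 = 14.
Pick's theorem gives I = A − B/2 + 1 = 1332 − 14/2 + 1 = 1326.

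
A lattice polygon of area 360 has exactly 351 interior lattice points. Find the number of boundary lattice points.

20

Pick's theorem gives A = I + B/2 − 1, so B = 2(A − I + 1) = 2(360 − 351 + 1) = 20.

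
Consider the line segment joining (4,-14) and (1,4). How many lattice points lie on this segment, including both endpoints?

The number of lattice points on a segment between lattice points is gcd(|Δx|,|Δy|) + 1 = gcd(3,18) + 1 = 3 + 1 = 4.

4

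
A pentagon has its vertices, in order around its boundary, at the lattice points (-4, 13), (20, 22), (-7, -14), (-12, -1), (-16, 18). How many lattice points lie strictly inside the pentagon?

The shoelace formula gives twice the area as |((-4)·22 − 20·13) + (20·(-14) − (-7)·22) + ((-7)·(-1) − (-12)·(-14)) + ((-12)·18 − (-16)·(-1)) + ((-16)·13 − (-4)·18)| = 1003, so the area is 501.5.
The number of boundary lattice points is Σ gcd(|Δx|,|Δy|) = gcd(24,9) + gcd(27,36) + gcd(5,13) + gcd(4,19) + gcd(12,5) = 3+9+1+1+1 = 15.
Pick's theorem gives I = A − B/2 + 1 = 501.5 − 15/2 + 1 = 495.

495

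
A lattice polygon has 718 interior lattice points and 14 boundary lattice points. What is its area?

Pick's theorem states A = I + B/2 − 1, so A = 718 + 14/2 − 1 = 724.

724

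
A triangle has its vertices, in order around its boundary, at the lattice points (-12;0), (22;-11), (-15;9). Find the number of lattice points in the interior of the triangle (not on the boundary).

135

The shoelace formula gives twice the area as |((-12)·(-11) − 22·0) + (22·9 − (-15)·(-11)) + ((-15)·0 − (-12)·9)| = 273, so the area is 273/2.
Along each edge there are gcd(|Δx|,|Δy|)+1 lattice points, so counting each shared vertex once the boundary has gcd(34,11) + gcd(37,20) + gcd(3,9) = 1+1+3 = 5.
Pick's theorem gives I = A − B/2 + 1 = 273/2 − 5/2 + 1 = 135.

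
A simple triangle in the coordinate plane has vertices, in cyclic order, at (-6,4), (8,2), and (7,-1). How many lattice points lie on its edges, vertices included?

Summing gcd(|Δx|,|Δy|) over the edges gives the boundary count: gcd(14,2) + gcd(1,3) + gcd(13,5) = 2+1+1 = 4.

4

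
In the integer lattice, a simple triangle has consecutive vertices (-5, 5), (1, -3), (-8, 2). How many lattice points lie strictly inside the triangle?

19

Using the shoelace formula, 2A = |((-5)·(-3) − 1·5) + (1·2 − (-8)·(-3)) + ((-8)·5 − (-5)·2)| = 42, so the area is 21.
Summing gcd(|Δx|,|Δy|) over the edges gives the boundary count: gcd(6,8) + gcd(9,5) + gcd(3,3) = 2+1+3 = 6.
By Pick's theorem A = I + B/2 − 1, so I = 21 − 6/2 + 1 = 19.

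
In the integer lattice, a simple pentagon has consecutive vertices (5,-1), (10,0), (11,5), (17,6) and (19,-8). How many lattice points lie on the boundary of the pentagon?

Along each edge there are gcd(|Δx|,|Δy|)+1 lattice points, so counting each shared vertex once the boundary has gcd(5,1) + gcd(1,5) + gcd(6,1) + gcd(2,14) + gcd(14,7) = 1+1+1+2+7 = 12.

12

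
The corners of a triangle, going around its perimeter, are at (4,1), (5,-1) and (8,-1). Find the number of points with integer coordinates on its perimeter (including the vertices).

Summing gcd(|Δx|,|Δy|) over the edges gives the boundary count: gcd(1,2) + gcd(3,0) + gcd(4,2) = 1+3+2 = 6.

6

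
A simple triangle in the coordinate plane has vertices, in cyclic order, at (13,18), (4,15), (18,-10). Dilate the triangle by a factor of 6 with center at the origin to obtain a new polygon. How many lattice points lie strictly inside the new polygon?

The shoelace formula gives twice the area as |(13·15 − 4·18) + (4·(-10) − 18·15) + (18·18 − 13·(-10))| = 267, so the area is 267/2.
Along each edge there are gcd(|Δx|,|Δy|)+1 lattice points, so counting each shared vertex once the boundary has gcd(9,3) + gcd(14,25) + gcd(5,28) = 3+1+1 = 5.
Scaling by 6 multiplies the area by 6² = 36 (so the new area is 4806) and multiplies the boundary lattice-point count by 6, giving 30.
By Pick's theorem, the interior count of the dilated polygon is 4806 − 30/2 + 1 = 4792.

4792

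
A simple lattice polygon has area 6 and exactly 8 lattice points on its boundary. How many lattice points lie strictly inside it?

From Pick's theorem, I = A − B/2 + 1 = 6 − 8/2 + 1 = 3.

3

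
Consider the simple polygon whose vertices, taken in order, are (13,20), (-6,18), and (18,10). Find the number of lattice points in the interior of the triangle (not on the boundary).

By the shoelace formula, twice the signed area is |[13·18 − (-6)·20] + [(-6)·10 − 18·18] + [18·20 − 13·10]| = 200, so the area is 100.
The number of boundary lattice points is Σ gcd(|Δx|,|Δy|) = gcd(19,2) + gcd(24,8) + gcd(5,10) = 1+8+5 = 14.
By Pick's theorem A = I + B/2 − 1, so I = 100 − 14/2 + 1 = 94.

94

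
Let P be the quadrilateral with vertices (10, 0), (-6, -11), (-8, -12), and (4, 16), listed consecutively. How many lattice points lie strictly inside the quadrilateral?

180

By the shoelace formula, twice the signed area is |[10·(-11) − (-6)·0] + [(-6)·(-12) − (-8)·(-11)] + [(-8)·16 − 4·(-12)] + [4·0 − 10·16]| = 366, so the area is 183.
The number of boundary lattice points is Σ gcd(|Δx|,|Δy|) = gcd(16,11) + gcd(2,1) + gcd(12,28) + gcd(6,16) = 1+1+4+2 = 8.
By Pick's theorem A = I + B/2 − 1, so I = 183 − 8/2 + 1 = 180.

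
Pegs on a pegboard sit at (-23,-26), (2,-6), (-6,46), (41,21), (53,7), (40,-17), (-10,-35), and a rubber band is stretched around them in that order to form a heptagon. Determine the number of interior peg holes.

By the shoelace formula, twice the signed area is |((-23)·(-6) − 2·(-26)) + (2·46 − (-6)·(-6)) + ((-6)·21 − 41·46) + (41·7 − 53·21) + (53·(-17) − 40·7) + (40·(-35) − (-10)·(-17)) + ((-10)·(-26) − (-23)·(-35))| = 5888, so the area is 2944.
The number of boundary lattice points is Σ gcd(|Δx|,|Δy|) = gcd(25,20) + gcd(8,52) + gcd(47,25) + gcd(12,14) + gcd(13,24) + gcd(50,18) + gcd(13,9) = 5+4+1+2+1+2+1 = 16.
Pick's theorem gives I = A − B/2 + 1 = 2944 − 16/2 + 1 = 2937.

2937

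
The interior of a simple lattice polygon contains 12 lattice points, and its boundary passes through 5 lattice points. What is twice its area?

27

Pick's theorem states A = I + B/2 − 1, so A = 12 + 5/2 − 1 = 27/2.
Hence 2A = 27.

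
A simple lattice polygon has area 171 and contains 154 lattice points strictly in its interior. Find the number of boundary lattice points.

36

Pick's theorem gives A = I + B/2 − 1, so B = 2(A − I + 1) = 2(171 − 154 + 1) = 36.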